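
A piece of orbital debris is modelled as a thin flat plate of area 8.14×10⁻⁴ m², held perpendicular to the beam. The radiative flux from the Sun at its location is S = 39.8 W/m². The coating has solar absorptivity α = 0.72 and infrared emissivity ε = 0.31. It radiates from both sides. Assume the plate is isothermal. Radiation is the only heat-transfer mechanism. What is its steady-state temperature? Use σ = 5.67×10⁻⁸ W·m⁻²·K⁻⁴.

T ≈ 169 K

At equilibrium, absorbed power = emitted power.
Absorbing cross-section = A = 8.140×10⁻⁴ m²; emitting surface = 2A = 0.001628 m² (ratio 2).
αS·A_cross = εσ·A_surf·T⁴  ⇒  T⁴ = αS/(ε·2σ).
T⁴ = 0.720·39.8/(0.31·2·5.67×10⁻⁸) = 8.152×10⁸ K⁴.
T = (8.152×10⁸)^(1/4).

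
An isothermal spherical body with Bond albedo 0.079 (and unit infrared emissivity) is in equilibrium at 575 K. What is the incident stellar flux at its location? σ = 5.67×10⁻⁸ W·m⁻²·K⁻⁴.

(1−a)S·πr² = σ·4πr²·T⁴ ⇒ S = 4σT⁴/(1−a).
S = 4·5.67×10⁻⁸·1.093×10¹¹/0.921.

S ≈ 26900 W/m²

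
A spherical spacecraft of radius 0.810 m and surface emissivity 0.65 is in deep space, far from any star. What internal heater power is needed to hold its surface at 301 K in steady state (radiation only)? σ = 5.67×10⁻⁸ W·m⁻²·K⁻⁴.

P ≈ 2490 W

P = εσ·4πr²·T⁴.
4πr² = 8.245 m²; T⁴ = 8.209×10⁹ K⁴.
P = 0.65·5.67×10⁻⁸·8.245·8.209×10⁹.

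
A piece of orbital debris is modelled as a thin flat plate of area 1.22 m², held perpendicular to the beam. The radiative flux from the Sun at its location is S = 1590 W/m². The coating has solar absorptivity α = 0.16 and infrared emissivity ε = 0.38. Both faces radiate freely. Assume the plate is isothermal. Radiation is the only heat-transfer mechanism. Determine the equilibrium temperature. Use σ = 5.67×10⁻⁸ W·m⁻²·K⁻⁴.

At equilibrium, absorbed power = emitted power.
Absorbing cross-section = A = 1.220 m²; emitting surface = 2A = 2.440 m² (ratio 2).
αS·A_cross = εσ·A_surf·T⁴  ⇒  T⁴ = αS/(ε·2σ).
T⁴ = 0.160·1590/(0.38·2·5.67×10⁻⁸) = 5.904×10⁹ K⁴.
T = (5.904×10⁹)^(1/4).

T ≈ 277 K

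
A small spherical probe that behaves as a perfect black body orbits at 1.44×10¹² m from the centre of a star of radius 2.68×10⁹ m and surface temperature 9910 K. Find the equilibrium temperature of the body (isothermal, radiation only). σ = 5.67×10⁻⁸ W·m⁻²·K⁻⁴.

T ≈ 302 K

The star's surface emits σT_*⁴; at distance d the flux is S = σT_*⁴(R_*/d)².
S = 5.67×10⁻⁸·(9910)⁴·(2.68×10⁹/1.44×10¹²)² = 1894 W/m².
For an isothermal sphere T⁴ = (1−a)S/(4σ) = 8.352×10⁹ K⁴.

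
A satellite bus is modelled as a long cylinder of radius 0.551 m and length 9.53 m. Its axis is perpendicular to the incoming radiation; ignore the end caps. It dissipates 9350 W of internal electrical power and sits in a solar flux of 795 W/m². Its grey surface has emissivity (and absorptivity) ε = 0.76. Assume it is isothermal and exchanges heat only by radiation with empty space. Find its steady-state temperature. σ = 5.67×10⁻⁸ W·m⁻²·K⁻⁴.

T ≈ 324 K

At steady state, absorbed solar power + internal power = radiated power.
Absorbed: α·S·A_cross = 0.76·795·10.50 = 6345 W (cross-section 2rL).
Total input = 6345 + 9350 = 15700 W.
Radiated: εσ·A_surf·T⁴ with A_surf = 2πrL = 32.99 m².
T⁴ = 15700/(0.76·5.67×10⁻⁸·32.99) = 1.104×10¹⁰ K⁴.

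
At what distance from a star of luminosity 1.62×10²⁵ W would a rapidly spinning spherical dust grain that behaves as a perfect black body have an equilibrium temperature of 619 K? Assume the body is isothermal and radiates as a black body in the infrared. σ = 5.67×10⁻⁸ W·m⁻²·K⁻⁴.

d ≈ 6.22×10⁹ m

For an isothermal black-emitting sphere, (1−a)S·πr² = σ·4πr²·T⁴ ⇒ S = 4σT⁴/(1−a).
S = 4·5.67×10⁻⁸·(619)⁴/1.00 = 33300 W/m².
Flux falls as S = L/(4πd²), so d = √(L/(4πS)) = √(1.62×10²⁵/(4π·33300)).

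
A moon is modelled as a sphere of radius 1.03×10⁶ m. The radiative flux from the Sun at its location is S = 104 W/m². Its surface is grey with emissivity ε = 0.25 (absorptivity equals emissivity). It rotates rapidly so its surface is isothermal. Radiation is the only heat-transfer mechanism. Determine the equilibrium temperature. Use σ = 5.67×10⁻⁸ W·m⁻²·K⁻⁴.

T ≈ 146 K

At equilibrium, absorbed power = emitted power.
Absorbing cross-section = πr² = 3.333×10¹² m²; emitting surface = 4πr² = 1.333×10¹³ m² (ratio 4).
εS·A_cross = εσ·A_surf·T⁴  ⇒  T⁴ = S/(4σ)   (ε cancels).
T⁴ = 104/(4·5.67×10⁻⁸) = 4.586×10⁸ K⁴.
T = (4.586×10⁸)^(1/4).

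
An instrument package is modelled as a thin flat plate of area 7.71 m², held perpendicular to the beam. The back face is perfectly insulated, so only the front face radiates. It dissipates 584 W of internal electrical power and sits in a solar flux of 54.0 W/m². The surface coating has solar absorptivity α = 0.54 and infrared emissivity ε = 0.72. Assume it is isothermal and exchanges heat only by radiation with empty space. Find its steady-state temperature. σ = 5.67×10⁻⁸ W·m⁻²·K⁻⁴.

At steady state, absorbed solar power + internal power = radiated power.
Absorbed: α·S·A_cross = 0.54·54.0·7.710 = 224.8 W (cross-section A).
Total input = 224.8 + 584 = 808.8 W.
Radiated: εσ·A_surf·T⁴ with A_surf = A = 7.710 m².
T⁴ = 808.8/(0.72·5.67×10⁻⁸·7.710) = 2.570×10⁹ K⁴.

T ≈ 225 K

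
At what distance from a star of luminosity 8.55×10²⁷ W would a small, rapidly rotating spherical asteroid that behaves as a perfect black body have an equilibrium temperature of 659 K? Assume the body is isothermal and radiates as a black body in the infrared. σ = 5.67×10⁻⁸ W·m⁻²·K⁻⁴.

d ≈ 1.26×10¹¹ m

For an isothermal black-emitting sphere, (1−a)S·πr² = σ·4πr²·T⁴ ⇒ S = 4σT⁴/(1−a).
S = 4·5.67×10⁻⁸·(659)⁴/1.00 = 42770 W/m².
Flux falls as S = L/(4πd²), so d = √(L/(4πS)) = √(8.55×10²⁷/(4π·42770)).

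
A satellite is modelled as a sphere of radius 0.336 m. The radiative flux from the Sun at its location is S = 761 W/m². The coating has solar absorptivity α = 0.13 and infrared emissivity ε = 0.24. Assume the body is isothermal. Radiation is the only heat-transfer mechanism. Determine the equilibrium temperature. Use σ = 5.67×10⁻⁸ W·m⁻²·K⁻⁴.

T ≈ 206 K

At equilibrium, absorbed power = emitted power.
Absorbing cross-section = πr² = 0.3547 m²; emitting surface = 4πr² = 1.419 m² (ratio 4).
αS·A_cross = εσ·A_surf·T⁴  ⇒  T⁴ = αS/(ε·4σ).
T⁴ = 0.130·761/(0.24·4·5.67×10⁻⁸) = 1.817×10⁹ K⁴.
T = (1.817×10⁹)^(1/4).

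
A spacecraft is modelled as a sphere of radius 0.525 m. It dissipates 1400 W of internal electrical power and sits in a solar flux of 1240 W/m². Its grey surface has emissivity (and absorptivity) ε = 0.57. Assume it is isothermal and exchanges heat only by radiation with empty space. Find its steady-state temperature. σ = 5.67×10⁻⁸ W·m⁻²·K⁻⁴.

At steady state, absorbed solar power + internal power = radiated power.
Absorbed: α·S·A_cross = 0.57·1240·0.8659 = 612.0 W (cross-section πr²).
Total input = 612.0 + 1400 = 2012 W.
Radiated: εσ·A_surf·T⁴ with A_surf = 4πr² = 3.464 m².
T⁴ = 2012/(0.57·5.67×10⁻⁸·3.464) = 1.797×10¹⁰ K⁴.

T ≈ 366 K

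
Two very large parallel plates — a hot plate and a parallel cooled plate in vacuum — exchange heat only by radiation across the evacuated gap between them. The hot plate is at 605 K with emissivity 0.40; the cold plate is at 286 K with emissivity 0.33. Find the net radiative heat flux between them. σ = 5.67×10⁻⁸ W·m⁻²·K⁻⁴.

For two infinite grey parallel plates, q = σ(T₁⁴ − T₂⁴)/(1/ε₁ + 1/ε₂ − 1).
T₁⁴ − T₂⁴ = 1.340×10¹¹ − 6.691×10⁹ = 1.273×10¹¹ K⁴.
1/ε₁ + 1/ε₂ − 1 = 2.500 + 3.030 − 1 = 4.530.
q = 5.67×10⁻⁸ × 1.273×10¹¹ / 4.530.

q ≈ 1590 W/m²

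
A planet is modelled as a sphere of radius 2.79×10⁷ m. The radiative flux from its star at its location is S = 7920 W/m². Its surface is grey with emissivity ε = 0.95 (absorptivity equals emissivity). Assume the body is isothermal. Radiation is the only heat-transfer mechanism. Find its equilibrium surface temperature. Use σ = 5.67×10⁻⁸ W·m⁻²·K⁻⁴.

At equilibrium, absorbed power = emitted power.
Absorbing cross-section = πr² = 2.445×10¹⁵ m²; emitting surface = 4πr² = 9.782×10¹⁵ m² (ratio 4).
εS·A_cross = εσ·A_surf·T⁴  ⇒  T⁴ = S/(4σ)   (ε cancels).
T⁴ = 7920/(4·5.67×10⁻⁸) = 3.492×10¹⁰ K⁴.
T = (3.492×10¹⁰)^(1/4).

T ≈ 432 K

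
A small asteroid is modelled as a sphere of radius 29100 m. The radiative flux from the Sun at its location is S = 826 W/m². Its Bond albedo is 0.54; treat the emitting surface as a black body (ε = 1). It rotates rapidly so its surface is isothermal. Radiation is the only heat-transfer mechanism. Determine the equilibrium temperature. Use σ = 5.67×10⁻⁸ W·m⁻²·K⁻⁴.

T ≈ 202 K

At equilibrium, absorbed power = emitted power.
Absorbing cross-section = πr² = 2.660×10⁹ m²; emitting surface = 4πr² = 1.064×10¹⁰ m² (ratio 4).
(1−a)S·A_cross = εσ·A_surf·T⁴  ⇒  T⁴ = (1−a)S/(4σ).
T⁴ = 0.460·826/(4·5.67×10⁻⁸) = 1.675×10⁹ K⁴.
T = (1.675×10⁹)^(1/4).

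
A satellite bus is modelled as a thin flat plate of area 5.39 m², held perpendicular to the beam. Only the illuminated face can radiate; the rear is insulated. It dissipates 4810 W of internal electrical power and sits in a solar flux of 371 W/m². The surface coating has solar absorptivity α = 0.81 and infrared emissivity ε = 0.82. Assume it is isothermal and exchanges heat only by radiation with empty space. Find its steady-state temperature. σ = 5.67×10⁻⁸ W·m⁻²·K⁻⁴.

T ≈ 400 K

At steady state, absorbed solar power + internal power = radiated power.
Absorbed: α·S·A_cross = 0.81·371·5.390 = 1620 W (cross-section A).
Total input = 1620 + 4810 = 6430 W.
Radiated: εσ·A_surf·T⁴ with A_surf = A = 5.390 m².
T⁴ = 6430/(0.82·5.67×10⁻⁸·5.390) = 2.566×10¹⁰ K⁴.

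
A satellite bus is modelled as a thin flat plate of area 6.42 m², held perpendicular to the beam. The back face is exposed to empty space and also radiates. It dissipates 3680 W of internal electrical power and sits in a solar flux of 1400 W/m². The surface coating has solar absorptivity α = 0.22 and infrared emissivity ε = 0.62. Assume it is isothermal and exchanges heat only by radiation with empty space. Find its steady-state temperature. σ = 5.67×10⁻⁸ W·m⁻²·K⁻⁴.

At steady state, absorbed solar power + internal power = radiated power.
Absorbed: α·S·A_cross = 0.22·1400·6.420 = 1977 W (cross-section A).
Total input = 1977 + 3680 = 5657 W.
Radiated: εσ·A_surf·T⁴ with A_surf = 2A = 12.84 m².
T⁴ = 5657/(0.62·5.67×10⁻⁸·12.84) = 1.253×10¹⁰ K⁴.

T ≈ 335 K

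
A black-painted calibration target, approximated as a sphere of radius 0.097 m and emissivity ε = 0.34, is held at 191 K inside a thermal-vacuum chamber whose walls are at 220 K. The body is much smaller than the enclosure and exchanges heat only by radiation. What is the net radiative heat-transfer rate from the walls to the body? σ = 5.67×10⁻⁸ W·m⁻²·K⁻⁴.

For a small grey body in a large enclosure: P_net = εσA(T_body⁴ − T_wall⁴).
A = 4πr² = 0.1182 m²; T_body⁴ − T_wall⁴ = 1.331×10⁹ − 2.343×10⁹ = -1.012×10⁹ K⁴.
|P_net| = 0.34·5.67×10⁻⁸·0.1182·1.012×10⁹.

P_net ≈ 2.31 W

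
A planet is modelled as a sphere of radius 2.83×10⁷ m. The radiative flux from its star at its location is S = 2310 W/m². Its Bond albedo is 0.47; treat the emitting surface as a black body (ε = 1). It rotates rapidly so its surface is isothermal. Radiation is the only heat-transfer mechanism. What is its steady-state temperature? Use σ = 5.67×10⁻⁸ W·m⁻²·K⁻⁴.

At equilibrium, absorbed power = emitted power.
Absorbing cross-section = πr² = 2.516×10¹⁵ m²; emitting surface = 4πr² = 1.006×10¹⁶ m² (ratio 4).
(1−a)S·A_cross = εσ·A_surf·T⁴  ⇒  T⁴ = (1−a)S/(4σ).
T⁴ = 0.530·2310/(4·5.67×10⁻⁸) = 5.398×10⁹ K⁴.
T = (5.398×10⁹)^(1/4).

T ≈ 271 K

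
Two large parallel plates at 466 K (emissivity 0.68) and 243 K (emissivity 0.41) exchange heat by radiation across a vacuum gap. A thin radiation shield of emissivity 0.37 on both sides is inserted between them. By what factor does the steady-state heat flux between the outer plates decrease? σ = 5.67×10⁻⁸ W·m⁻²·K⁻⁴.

factor ≈ 2.51

Without shield: q₀ = σΔ(T⁴)/(1/ε₁+1/ε₂−1) with denominator 2.910.
With shield the two gaps are in series; the resistances add: (1/ε₁+1/ε_s−1)+(1/ε_s+1/ε₂−1) = 3.173+4.142 = 7.315.
Heat-flux ratio q₀/q = 7.315/2.910.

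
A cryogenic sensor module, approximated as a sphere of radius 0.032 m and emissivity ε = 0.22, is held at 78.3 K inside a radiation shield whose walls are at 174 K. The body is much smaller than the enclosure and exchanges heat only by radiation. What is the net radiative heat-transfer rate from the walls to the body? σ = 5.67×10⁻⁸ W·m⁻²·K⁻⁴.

P_net ≈ 0.141 W

For a small grey body in a large enclosure: P_net = εσA(T_body⁴ − T_wall⁴).
A = 4πr² = 0.01287 m²; T_body⁴ − T_wall⁴ = 3.759×10⁷ − 9.166×10⁸ = -8.790×10⁸ K⁴.
|P_net| = 0.22·5.67×10⁻⁸·0.01287·8.790×10⁸.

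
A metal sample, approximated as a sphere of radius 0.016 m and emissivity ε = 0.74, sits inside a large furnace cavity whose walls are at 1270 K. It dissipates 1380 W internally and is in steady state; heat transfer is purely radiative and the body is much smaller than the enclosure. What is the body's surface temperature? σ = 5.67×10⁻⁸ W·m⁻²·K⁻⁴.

T ≈ 1890 K

For a small grey body in a large enclosure, net radiated power = εσA(T⁴ − T_w⁴).
Steady state: P = εσA(T⁴ − T_w⁴) with A = 4πr² = 0.003217 m².
T⁴ = P/(εσA) + T_w⁴ = 1380/(0.74·5.67×10⁻⁸·0.003217) + (1270)⁴
    = 1.022×10¹³ + 2.601×10¹² = 1.283×10¹³ K⁴.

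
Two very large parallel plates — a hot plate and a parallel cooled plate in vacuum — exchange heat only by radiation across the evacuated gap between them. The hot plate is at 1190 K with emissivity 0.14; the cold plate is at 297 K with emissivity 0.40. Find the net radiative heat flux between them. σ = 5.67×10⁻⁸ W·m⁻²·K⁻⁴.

q ≈ 13100 W/m²

For two infinite grey parallel plates, q = σ(T₁⁴ − T₂⁴)/(1/ε₁ + 1/ε₂ − 1).
T₁⁴ − T₂⁴ = 2.005×10¹² − 7.781×10⁹ = 1.998×10¹² K⁴.
1/ε₁ + 1/ε₂ − 1 = 7.143 + 2.500 − 1 = 8.643.
q = 5.67×10⁻⁸ × 1.998×10¹² / 8.643.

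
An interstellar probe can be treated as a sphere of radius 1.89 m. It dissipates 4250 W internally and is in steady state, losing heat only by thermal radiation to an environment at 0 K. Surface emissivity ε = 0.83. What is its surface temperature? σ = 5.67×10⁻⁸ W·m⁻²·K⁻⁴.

T ≈ 212 K

Steady state: internal power = radiated power, P = εσA T⁴.
Radiating area A = 4πr² = 44.89 m².
T⁴ = P/(εσA) = 4250/(0.83·5.67×10⁻⁸·44.89) = 2.012×10⁹ K⁴.
T = (2.012×10⁹)^(1/4).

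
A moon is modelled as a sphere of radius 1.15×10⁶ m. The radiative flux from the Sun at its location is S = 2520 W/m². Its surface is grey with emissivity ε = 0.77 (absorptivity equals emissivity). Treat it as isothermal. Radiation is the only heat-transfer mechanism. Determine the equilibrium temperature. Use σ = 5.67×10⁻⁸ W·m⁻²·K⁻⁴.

T ≈ 325 K

At equilibrium, absorbed power = emitted power.
Absorbing cross-section = πr² = 4.155×10¹² m²; emitting surface = 4πr² = 1.662×10¹³ m² (ratio 4).
εS·A_cross = εσ·A_surf·T⁴  ⇒  T⁴ = S/(4σ)   (ε cancels).
T⁴ = 2520/(4·5.67×10⁻⁸) = 1.111×10¹⁰ K⁴.
T = (1.111×10¹⁰)^(1/4).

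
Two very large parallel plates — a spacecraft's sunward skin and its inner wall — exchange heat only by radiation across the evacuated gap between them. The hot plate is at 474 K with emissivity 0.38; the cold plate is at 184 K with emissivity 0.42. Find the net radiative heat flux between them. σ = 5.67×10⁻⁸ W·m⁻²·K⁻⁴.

For two infinite grey parallel plates, q = σ(T₁⁴ − T₂⁴)/(1/ε₁ + 1/ε₂ − 1).
T₁⁴ − T₂⁴ = 5.048×10¹⁰ − 1.146×10⁹ = 4.933×10¹⁰ K⁴.
1/ε₁ + 1/ε₂ − 1 = 2.632 + 2.381 − 1 = 4.013.
q = 5.67×10⁻⁸ × 4.933×10¹⁰ / 4.013.

q ≈ 697 W/m²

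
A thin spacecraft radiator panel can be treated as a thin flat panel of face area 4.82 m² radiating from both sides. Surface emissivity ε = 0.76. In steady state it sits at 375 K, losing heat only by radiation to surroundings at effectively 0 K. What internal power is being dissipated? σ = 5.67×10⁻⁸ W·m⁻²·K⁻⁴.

Steady state: P = εσA T⁴.
A = 2·4.82 = 9.640 m²; T⁴ = (375)⁴ = 1.978×10¹⁰ K⁴.
P = 0.76 × 5.67×10⁻⁸ × 9.640 × 1.978×10¹⁰.

P ≈ 8210 W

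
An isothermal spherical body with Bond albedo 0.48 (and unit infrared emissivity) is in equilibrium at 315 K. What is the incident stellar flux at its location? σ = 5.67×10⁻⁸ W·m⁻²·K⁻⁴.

S ≈ 4290 W/m²

(1−a)S·πr² = σ·4πr²·T⁴ ⇒ S = 4σT⁴/(1−a).
S = 4·5.67×10⁻⁸·9.846×10⁹/0.520.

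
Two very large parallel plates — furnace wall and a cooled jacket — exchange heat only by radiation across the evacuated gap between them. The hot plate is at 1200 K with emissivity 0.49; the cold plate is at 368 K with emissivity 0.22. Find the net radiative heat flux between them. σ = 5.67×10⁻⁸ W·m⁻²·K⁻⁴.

q ≈ 20900 W/m²

For two infinite grey parallel plates, q = σ(T₁⁴ − T₂⁴)/(1/ε₁ + 1/ε₂ − 1).
T₁⁴ − T₂⁴ = 2.074×10¹² − 1.834×10¹⁰ = 2.055×10¹² K⁴.
1/ε₁ + 1/ε₂ − 1 = 2.041 + 4.545 − 1 = 5.586.
q = 5.67×10⁻⁸ × 2.055×10¹² / 5.586.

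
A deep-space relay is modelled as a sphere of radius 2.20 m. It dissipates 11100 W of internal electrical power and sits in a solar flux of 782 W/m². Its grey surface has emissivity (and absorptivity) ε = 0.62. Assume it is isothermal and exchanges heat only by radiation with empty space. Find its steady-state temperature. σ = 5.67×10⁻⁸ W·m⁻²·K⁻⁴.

At steady state, absorbed solar power + internal power = radiated power.
Absorbed: α·S·A_cross = 0.62·782·15.21 = 7372 W (cross-section πr²).
Total input = 7372 + 11100 = 18470 W.
Radiated: εσ·A_surf·T⁴ with A_surf = 4πr² = 60.82 m².
T⁴ = 18470/(0.62·5.67×10⁻⁸·60.82) = 8.639×10⁹ K⁴.

T ≈ 305 K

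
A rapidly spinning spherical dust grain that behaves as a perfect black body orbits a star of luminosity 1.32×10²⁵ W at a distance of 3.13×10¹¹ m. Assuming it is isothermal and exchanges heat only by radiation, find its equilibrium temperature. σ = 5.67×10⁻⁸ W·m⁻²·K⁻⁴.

First find the stellar flux at distance d: S = L/(4πd²) = 1.32×10²⁵/(4π·(3.13×10¹¹)²) = 10.72 W/m².
For an isothermal sphere, absorbed (1−a)S·πr² = emitted σ·4πr²·T⁴, so T⁴ = (1−a)S/(4σ).
T⁴ = 1.00·10.72/(4·5.67×10⁻⁸) = 4.728×10⁷ K⁴.

T ≈ 82.9 K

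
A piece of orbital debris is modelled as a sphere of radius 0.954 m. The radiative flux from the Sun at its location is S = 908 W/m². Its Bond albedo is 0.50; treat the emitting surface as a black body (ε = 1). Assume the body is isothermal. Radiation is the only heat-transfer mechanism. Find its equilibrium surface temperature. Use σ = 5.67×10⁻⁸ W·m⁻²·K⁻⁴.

At equilibrium, absorbed power = emitted power.
Absorbing cross-section = πr² = 2.859 m²; emitting surface = 4πr² = 11.44 m² (ratio 4).
(1−a)S·A_cross = εσ·A_surf·T⁴  ⇒  T⁴ = (1−a)S/(4σ).
T⁴ = 0.500·908/(4·5.67×10⁻⁸) = 2.002×10⁹ K⁴.
T = (2.002×10⁹)^(1/4).

T ≈ 212 K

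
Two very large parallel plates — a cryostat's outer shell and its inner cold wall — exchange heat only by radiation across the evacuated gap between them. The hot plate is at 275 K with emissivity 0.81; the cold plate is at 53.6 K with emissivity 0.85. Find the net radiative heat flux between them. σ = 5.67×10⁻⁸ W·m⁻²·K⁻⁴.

q ≈ 229 W/m²

For two infinite grey parallel plates, q = σ(T₁⁴ − T₂⁴)/(1/ε₁ + 1/ε₂ − 1).
T₁⁴ − T₂⁴ = 5.719×10⁹ − 8.254×10⁶ = 5.711×10⁹ K⁴.
1/ε₁ + 1/ε₂ − 1 = 1.235 + 1.176 − 1 = 1.411.
q = 5.67×10⁻⁸ × 5.711×10⁹ / 1.411.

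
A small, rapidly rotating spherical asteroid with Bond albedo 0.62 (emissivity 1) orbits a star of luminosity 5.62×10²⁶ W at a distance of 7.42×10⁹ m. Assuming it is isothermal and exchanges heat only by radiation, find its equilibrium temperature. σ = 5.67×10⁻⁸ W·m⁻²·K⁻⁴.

T ≈ 1080 K

First find the stellar flux at distance d: S = L/(4πd²) = 5.62×10²⁶/(4π·(7.42×10⁹)²) = 8.123×10⁵ W/m².
For an isothermal sphere, absorbed (1−a)S·πr² = emitted σ·4πr²·T⁴, so T⁴ = (1−a)S/(4σ).
T⁴ = 0.380·8.123×10⁵/(4·5.67×10⁻⁸) = 1.361×10¹² K⁴.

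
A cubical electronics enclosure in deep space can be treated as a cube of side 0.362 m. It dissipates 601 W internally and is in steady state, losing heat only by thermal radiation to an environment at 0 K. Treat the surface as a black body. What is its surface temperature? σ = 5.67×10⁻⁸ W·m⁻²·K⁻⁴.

Steady state: internal power = radiated power, P = εσA T⁴.
Radiating area A = 6L² = 0.7863 m².
T⁴ = P/(εσA) = 601/(1.0·5.67×10⁻⁸·0.7863) = 1.348×10¹⁰ K⁴.
T = (1.348×10¹⁰)^(1/4).

T ≈ 341 K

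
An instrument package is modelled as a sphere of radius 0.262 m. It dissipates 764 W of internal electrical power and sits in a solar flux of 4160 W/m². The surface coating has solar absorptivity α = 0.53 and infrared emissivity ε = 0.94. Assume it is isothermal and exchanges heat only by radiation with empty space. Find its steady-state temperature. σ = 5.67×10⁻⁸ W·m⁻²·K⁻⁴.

At steady state, absorbed solar power + internal power = radiated power.
Absorbed: α·S·A_cross = 0.53·4160·0.2157 = 475.5 W (cross-section πr²).
Total input = 475.5 + 764 = 1239 W.
Radiated: εσ·A_surf·T⁴ with A_surf = 4πr² = 0.8626 m².
T⁴ = 1239/(0.94·5.67×10⁻⁸·0.8626) = 2.696×10¹⁰ K⁴.

T ≈ 405 K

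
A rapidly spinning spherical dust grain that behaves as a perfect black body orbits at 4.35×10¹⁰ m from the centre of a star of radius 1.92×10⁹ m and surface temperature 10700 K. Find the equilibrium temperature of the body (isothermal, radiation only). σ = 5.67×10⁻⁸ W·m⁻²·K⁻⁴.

T ≈ 1590 K

The star's surface emits σT_*⁴; at distance d the flux is S = σT_*⁴(R_*/d)².
S = 5.67×10⁻⁸·(10700)⁴·(1.92×10⁹/4.35×10¹⁰)² = 1.448×10⁶ W/m².
For an isothermal sphere T⁴ = (1−a)S/(4σ) = 6.384×10¹² K⁴.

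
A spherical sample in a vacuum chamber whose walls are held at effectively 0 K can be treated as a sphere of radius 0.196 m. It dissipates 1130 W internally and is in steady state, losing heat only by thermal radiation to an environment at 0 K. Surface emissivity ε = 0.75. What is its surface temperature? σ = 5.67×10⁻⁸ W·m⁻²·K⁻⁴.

T ≈ 484 K

Steady state: internal power = radiated power, P = εσA T⁴.
Radiating area A = 4πr² = 0.4827 m².
T⁴ = P/(εσA) = 1130/(0.75·5.67×10⁻⁸·0.4827) = 5.504×10¹⁰ K⁴.
T = (5.504×10¹⁰)^(1/4).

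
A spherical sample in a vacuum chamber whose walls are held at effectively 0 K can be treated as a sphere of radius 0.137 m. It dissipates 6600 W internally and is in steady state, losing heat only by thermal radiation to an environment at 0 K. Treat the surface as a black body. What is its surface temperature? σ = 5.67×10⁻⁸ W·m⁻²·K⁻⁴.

Steady state: internal power = radiated power, P = εσA T⁴.
Radiating area A = 4πr² = 0.2359 m².
T⁴ = P/(εσA) = 6600/(1.0·5.67×10⁻⁸·0.2359) = 4.935×10¹¹ K⁴.
T = (4.935×10¹¹)^(1/4).

T ≈ 838 K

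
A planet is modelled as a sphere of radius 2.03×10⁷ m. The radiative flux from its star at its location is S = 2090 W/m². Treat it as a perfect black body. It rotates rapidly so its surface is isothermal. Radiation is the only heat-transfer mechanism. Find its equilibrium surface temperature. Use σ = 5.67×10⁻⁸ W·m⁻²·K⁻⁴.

T ≈ 310 K

At equilibrium, absorbed power = emitted power.
Absorbing cross-section = πr² = 1.295×10¹⁵ m²; emitting surface = 4πr² = 5.178×10¹⁵ m² (ratio 4).
S·A_cross = εσ·A_surf·T⁴  ⇒  T⁴ = S/(4σ).
T⁴ = 1.00·2090/(4·5.67×10⁻⁸) = 9.215×10⁹ K⁴.
T = (9.215×10⁹)^(1/4).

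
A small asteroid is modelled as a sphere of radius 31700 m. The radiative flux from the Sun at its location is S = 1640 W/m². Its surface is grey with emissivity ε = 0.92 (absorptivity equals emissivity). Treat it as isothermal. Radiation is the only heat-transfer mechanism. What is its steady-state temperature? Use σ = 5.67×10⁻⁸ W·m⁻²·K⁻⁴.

T ≈ 292 K

At equilibrium, absorbed power = emitted power.
Absorbing cross-section = πr² = 3.157×10⁹ m²; emitting surface = 4πr² = 1.263×10¹⁰ m² (ratio 4).
εS·A_cross = εσ·A_surf·T⁴  ⇒  T⁴ = S/(4σ)   (ε cancels).
T⁴ = 1640/(4·5.67×10⁻⁸) = 7.231×10⁹ K⁴.
T = (7.231×10⁹)^(1/4).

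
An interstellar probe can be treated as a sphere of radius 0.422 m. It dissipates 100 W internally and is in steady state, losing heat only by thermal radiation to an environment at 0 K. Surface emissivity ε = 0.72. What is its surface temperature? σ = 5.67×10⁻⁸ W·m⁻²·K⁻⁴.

Steady state: internal power = radiated power, P = εσA T⁴.
Radiating area A = 4πr² = 2.238 m².
T⁴ = P/(εσA) = 100/(0.72·5.67×10⁻⁸·2.238) = 1.095×10⁹ K⁴.
T = (1.095×10⁹)^(1/4).

T ≈ 182 K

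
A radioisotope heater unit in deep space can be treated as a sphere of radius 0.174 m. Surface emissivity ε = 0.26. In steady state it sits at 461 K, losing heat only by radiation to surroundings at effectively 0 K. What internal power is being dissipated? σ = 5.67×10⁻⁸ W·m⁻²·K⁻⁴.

P ≈ 253 W

Steady state: P = εσA T⁴.
A = 4πr² = 0.3805 m²; T⁴ = (461)⁴ = 4.517×10¹⁰ K⁴.
P = 0.26 × 5.67×10⁻⁸ × 0.3805 × 4.517×10¹⁰.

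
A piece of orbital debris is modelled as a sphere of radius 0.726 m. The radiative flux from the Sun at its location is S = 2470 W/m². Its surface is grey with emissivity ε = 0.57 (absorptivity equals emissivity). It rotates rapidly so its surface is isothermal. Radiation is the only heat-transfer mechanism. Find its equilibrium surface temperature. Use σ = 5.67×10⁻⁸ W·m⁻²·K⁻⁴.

At equilibrium, absorbed power = emitted power.
Absorbing cross-section = πr² = 1.656 m²; emitting surface = 4πr² = 6.623 m² (ratio 4).
εS·A_cross = εσ·A_surf·T⁴  ⇒  T⁴ = S/(4σ)   (ε cancels).
T⁴ = 2470/(4·5.67×10⁻⁸) = 1.089×10¹⁰ K⁴.
T = (1.089×10¹⁰)^(1/4).

T ≈ 323 K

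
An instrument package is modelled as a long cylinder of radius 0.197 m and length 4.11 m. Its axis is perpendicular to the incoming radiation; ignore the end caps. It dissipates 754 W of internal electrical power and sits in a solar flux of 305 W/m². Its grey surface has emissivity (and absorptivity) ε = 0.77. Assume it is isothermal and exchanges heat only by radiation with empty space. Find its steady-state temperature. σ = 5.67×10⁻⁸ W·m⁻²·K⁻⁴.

T ≈ 267 K

At steady state, absorbed solar power + internal power = radiated power.
Absorbed: α·S·A_cross = 0.77·305·1.619 = 380.3 W (cross-section 2rL).
Total input = 380.3 + 754 = 1134 W.
Radiated: εσ·A_surf·T⁴ with A_surf = 2πrL = 5.087 m².
T⁴ = 1134/(0.77·5.67×10⁻⁸·5.087) = 5.107×10⁹ K⁴.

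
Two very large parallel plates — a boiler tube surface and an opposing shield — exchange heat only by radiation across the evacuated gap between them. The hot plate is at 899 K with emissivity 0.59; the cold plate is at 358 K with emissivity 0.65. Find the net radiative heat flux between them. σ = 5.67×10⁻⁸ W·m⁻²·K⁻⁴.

For two infinite grey parallel plates, q = σ(T₁⁴ − T₂⁴)/(1/ε₁ + 1/ε₂ − 1).
T₁⁴ − T₂⁴ = 6.532×10¹¹ − 1.643×10¹⁰ = 6.368×10¹¹ K⁴.
1/ε₁ + 1/ε₂ − 1 = 1.695 + 1.538 − 1 = 2.233.
q = 5.67×10⁻⁸ × 6.368×10¹¹ / 2.233.

q ≈ 16200 W/m²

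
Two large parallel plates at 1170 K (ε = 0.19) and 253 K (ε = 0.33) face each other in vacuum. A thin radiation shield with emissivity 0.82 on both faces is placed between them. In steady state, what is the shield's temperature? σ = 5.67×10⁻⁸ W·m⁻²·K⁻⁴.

T_s ≈ 915 K

In steady state the net flux on the hot side equals that on the cold side.
σ(T₁⁴−T_s⁴)/D₁ = σ(T_s⁴−T₂⁴)/D₂, with D₁ = 1/ε₁+1/ε_s−1 = 5.483, D₂ = 1/ε_s+1/ε₂−1 = 3.250.
Solve for T_s⁴: T_s⁴ = (D₂·T₁⁴ + D₁·T₂⁴)/(D₁+D₂) = 6.999×10¹¹ K⁴.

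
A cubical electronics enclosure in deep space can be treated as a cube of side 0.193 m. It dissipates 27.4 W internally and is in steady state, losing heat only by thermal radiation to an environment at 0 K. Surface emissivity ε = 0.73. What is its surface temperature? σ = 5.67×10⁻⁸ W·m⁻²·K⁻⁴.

T ≈ 233 K

Steady state: internal power = radiated power, P = εσA T⁴.
Radiating area A = 6L² = 0.2235 m².
T⁴ = P/(εσA) = 27.4/(0.73·5.67×10⁻⁸·0.2235) = 2.962×10⁹ K⁴.
T = (2.962×10⁹)^(1/4).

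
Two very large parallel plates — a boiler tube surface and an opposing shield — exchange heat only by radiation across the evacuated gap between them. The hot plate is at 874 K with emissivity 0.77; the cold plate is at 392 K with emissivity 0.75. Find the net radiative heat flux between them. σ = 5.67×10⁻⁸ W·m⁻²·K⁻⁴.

For two infinite grey parallel plates, q = σ(T₁⁴ − T₂⁴)/(1/ε₁ + 1/ε₂ − 1).
T₁⁴ − T₂⁴ = 5.835×10¹¹ − 2.361×10¹⁰ = 5.599×10¹¹ K⁴.
1/ε₁ + 1/ε₂ − 1 = 1.299 + 1.333 − 1 = 1.632.
q = 5.67×10⁻⁸ × 5.599×10¹¹ / 1.632.

q ≈ 19500 W/m²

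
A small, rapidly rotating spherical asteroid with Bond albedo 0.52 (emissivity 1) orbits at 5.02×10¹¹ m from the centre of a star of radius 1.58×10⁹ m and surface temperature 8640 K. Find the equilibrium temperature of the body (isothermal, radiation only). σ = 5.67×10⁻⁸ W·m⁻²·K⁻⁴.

T ≈ 285 K

The star's surface emits σT_*⁴; at distance d the flux is S = σT_*⁴(R_*/d)².
S = 5.67×10⁻⁸·(8640)⁴·(1.58×10⁹/5.02×10¹¹)² = 3130 W/m².
For an isothermal sphere T⁴ = (1−a)S/(4σ) = 6.624×10⁹ K⁴.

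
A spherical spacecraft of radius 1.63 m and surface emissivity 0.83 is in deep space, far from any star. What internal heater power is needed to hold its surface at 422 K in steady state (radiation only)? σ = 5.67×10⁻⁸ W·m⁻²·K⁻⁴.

P ≈ 49800 W

P = εσ·4πr²·T⁴.
4πr² = 33.39 m²; T⁴ = 3.171×10¹⁰ K⁴.
P = 0.83·5.67×10⁻⁸·33.39·3.171×10¹⁰.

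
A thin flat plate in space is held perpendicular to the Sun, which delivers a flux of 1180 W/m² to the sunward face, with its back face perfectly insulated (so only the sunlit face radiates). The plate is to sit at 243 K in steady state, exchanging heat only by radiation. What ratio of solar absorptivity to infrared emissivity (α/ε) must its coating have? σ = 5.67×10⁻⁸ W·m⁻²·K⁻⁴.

Balance: αS·A = εσ·1A·T⁴ ⇒ α/ε = σT⁴/S.
α/ε = 5.67×10⁻⁸·(243)⁴/1180 = 5.67×10⁻⁸·3.487×10⁹/1180.

α/ε ≈ 0.168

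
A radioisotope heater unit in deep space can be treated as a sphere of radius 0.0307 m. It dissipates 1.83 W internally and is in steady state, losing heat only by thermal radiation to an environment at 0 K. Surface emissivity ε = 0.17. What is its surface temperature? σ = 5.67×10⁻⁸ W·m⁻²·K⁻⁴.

Steady state: internal power = radiated power, P = εσA T⁴.
Radiating area A = 4πr² = 0.01184 m².
T⁴ = P/(εσA) = 1.83/(0.17·5.67×10⁻⁸·0.01184) = 1.603×10¹⁰ K⁴.
T = (1.603×10¹⁰)^(1/4).

T ≈ 356 K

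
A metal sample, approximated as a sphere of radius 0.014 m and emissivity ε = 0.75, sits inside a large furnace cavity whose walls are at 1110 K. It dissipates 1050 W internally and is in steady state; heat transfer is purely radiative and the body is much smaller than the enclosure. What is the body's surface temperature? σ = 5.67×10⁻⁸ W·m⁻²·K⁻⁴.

T ≈ 1840 K

For a small grey body in a large enclosure, net radiated power = εσA(T⁴ − T_w⁴).
Steady state: P = εσA(T⁴ − T_w⁴) with A = 4πr² = 0.002463 m².
T⁴ = P/(εσA) + T_w⁴ = 1050/(0.75·5.67×10⁻⁸·0.002463) + (1110)⁴
    = 1.002×10¹³ + 1.518×10¹² = 1.154×10¹³ K⁴.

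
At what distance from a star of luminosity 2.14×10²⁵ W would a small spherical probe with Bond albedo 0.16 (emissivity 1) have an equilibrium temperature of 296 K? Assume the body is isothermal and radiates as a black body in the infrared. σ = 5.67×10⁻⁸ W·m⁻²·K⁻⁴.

d ≈ 2.87×10¹⁰ m

For an isothermal black-emitting sphere, (1−a)S·πr² = σ·4πr²·T⁴ ⇒ S = 4σT⁴/(1−a).
S = 4·5.67×10⁻⁸·(296)⁴/0.840 = 2073 W/m².
Flux falls as S = L/(4πd²), so d = √(L/(4πS)) = √(2.14×10²⁵/(4π·2073)).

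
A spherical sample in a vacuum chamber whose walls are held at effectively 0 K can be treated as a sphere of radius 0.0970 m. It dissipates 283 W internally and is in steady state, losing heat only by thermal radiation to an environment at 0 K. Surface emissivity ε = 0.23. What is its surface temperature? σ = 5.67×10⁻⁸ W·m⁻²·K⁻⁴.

Steady state: internal power = radiated power, P = εσA T⁴.
Radiating area A = 4πr² = 0.1182 m².
T⁴ = P/(εσA) = 283/(0.23·5.67×10⁻⁸·0.1182) = 1.835×10¹¹ K⁴.
T = (1.835×10¹¹)^(1/4).

T ≈ 655 K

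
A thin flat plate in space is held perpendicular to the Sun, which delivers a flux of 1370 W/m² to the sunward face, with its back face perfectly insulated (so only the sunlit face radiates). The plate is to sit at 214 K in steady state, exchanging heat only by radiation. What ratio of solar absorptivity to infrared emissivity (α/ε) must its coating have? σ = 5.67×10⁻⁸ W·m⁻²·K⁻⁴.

α/ε ≈ 0.0868

Balance: αS·A = εσ·1A·T⁴ ⇒ α/ε = σT⁴/S.
α/ε = 5.67×10⁻⁸·(214)⁴/1370 = 5.67×10⁻⁸·2.097×10⁹/1370.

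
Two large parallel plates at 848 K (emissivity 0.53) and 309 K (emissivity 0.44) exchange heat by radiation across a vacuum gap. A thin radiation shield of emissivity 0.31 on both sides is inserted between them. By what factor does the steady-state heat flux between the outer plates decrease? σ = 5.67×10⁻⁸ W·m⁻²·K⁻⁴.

Without shield: q₀ = σΔ(T⁴)/(1/ε₁+1/ε₂−1) with denominator 3.160.
With shield the two gaps are in series; the resistances add: (1/ε₁+1/ε_s−1)+(1/ε_s+1/ε₂−1) = 4.113+4.499 = 8.611.
Heat-flux ratio q₀/q = 8.611/3.160.

factor ≈ 2.73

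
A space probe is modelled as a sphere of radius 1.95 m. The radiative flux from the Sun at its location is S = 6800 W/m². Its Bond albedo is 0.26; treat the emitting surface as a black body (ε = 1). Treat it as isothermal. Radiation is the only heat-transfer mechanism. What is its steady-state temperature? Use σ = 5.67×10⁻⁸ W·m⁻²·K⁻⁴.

At equilibrium, absorbed power = emitted power.
Absorbing cross-section = πr² = 11.95 m²; emitting surface = 4πr² = 47.78 m² (ratio 4).
(1−a)S·A_cross = εσ·A_surf·T⁴  ⇒  T⁴ = (1−a)S/(4σ).
T⁴ = 0.740·6800/(4·5.67×10⁻⁸) = 2.219×10¹⁰ K⁴.
T = (2.219×10¹⁰)^(1/4).

T ≈ 386 K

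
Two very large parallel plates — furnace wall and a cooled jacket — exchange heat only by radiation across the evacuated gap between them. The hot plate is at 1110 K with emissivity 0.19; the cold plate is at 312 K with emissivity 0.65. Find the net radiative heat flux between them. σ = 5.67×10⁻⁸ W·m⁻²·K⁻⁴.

q ≈ 14700 W/m²

For two infinite grey parallel plates, q = σ(T₁⁴ − T₂⁴)/(1/ε₁ + 1/ε₂ − 1).
T₁⁴ − T₂⁴ = 1.518×10¹² − 9.476×10⁹ = 1.509×10¹² K⁴.
1/ε₁ + 1/ε₂ − 1 = 5.263 + 1.538 − 1 = 5.802.
q = 5.67×10⁻⁸ × 1.509×10¹² / 5.802.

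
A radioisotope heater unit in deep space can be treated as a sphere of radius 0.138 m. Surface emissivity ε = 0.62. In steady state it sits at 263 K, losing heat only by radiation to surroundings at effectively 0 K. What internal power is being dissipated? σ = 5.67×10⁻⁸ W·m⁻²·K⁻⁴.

Steady state: P = εσA T⁴.
A = 4πr² = 0.2393 m²; T⁴ = (263)⁴ = 4.784×10⁹ K⁴.
P = 0.62 × 5.67×10⁻⁸ × 0.2393 × 4.784×10⁹.

P ≈ 40.2 W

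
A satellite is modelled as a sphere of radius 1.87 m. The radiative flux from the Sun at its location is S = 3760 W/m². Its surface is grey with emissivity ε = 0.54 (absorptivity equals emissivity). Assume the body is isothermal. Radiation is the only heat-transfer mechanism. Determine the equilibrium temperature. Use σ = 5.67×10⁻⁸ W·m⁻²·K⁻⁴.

At equilibrium, absorbed power = emitted power.
Absorbing cross-section = πr² = 10.99 m²; emitting surface = 4πr² = 43.94 m² (ratio 4).
εS·A_cross = εσ·A_surf·T⁴  ⇒  T⁴ = S/(4σ)   (ε cancels).
T⁴ = 3760/(4·5.67×10⁻⁸) = 1.658×10¹⁰ K⁴.
T = (1.658×10¹⁰)^(1/4).

T ≈ 359 K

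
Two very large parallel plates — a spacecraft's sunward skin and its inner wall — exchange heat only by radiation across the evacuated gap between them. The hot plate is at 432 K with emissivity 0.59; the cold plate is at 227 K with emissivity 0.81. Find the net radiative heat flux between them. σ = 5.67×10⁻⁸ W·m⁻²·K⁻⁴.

q ≈ 945 W/m²

For two infinite grey parallel plates, q = σ(T₁⁴ − T₂⁴)/(1/ε₁ + 1/ε₂ − 1).
T₁⁴ − T₂⁴ = 3.483×10¹⁰ − 2.655×10⁹ = 3.217×10¹⁰ K⁴.
1/ε₁ + 1/ε₂ − 1 = 1.695 + 1.235 − 1 = 1.929.
q = 5.67×10⁻⁸ × 3.217×10¹⁰ / 1.929.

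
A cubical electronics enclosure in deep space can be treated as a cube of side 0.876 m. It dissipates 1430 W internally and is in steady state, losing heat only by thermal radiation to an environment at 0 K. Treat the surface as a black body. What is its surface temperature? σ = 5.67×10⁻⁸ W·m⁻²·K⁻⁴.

Steady state: internal power = radiated power, P = εσA T⁴.
Radiating area A = 6L² = 4.604 m².
T⁴ = P/(εσA) = 1430/(1.0·5.67×10⁻⁸·4.604) = 5.478×10⁹ K⁴.
T = (5.478×10⁹)^(1/4).

T ≈ 272 K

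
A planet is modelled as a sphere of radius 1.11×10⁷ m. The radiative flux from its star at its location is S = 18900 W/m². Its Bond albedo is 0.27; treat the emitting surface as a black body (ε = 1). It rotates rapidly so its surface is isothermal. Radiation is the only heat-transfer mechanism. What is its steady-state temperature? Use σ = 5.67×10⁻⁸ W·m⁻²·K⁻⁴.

T ≈ 497 K

At equilibrium, absorbed power = emitted power.
Absorbing cross-section = πr² = 3.871×10¹⁴ m²; emitting surface = 4πr² = 1.548×10¹⁵ m² (ratio 4).
(1−a)S·A_cross = εσ·A_surf·T⁴  ⇒  T⁴ = (1−a)S/(4σ).
T⁴ = 0.730·18900/(4·5.67×10⁻⁸) = 6.083×10¹⁰ K⁴.
T = (6.083×10¹⁰)^(1/4).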